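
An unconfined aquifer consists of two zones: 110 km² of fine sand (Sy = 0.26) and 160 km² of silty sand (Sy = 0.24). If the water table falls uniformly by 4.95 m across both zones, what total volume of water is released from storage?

ΔV ≈ 3.32 × 10^8 m³

A₁ = 110 km² = 1.1 × 10^8 m²; A₂ = 160 km² = 1.6 × 10^8 m²
ΔV₁ = 0.26 × 1.1 × 10^8 × 4.95 = 1.416 × 10^8 m³
ΔV₂ = 0.24 × 1.6 × 10^8 × 4.95 = 1.901 × 10^8 m³
ΔV = ΔV₁ + ΔV₂ = 3.317 × 10^8 m³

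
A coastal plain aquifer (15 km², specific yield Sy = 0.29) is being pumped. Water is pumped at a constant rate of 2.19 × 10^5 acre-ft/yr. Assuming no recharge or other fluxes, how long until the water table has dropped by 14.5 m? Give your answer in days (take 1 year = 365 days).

t ≈ 85.2 days

A = 15 km² = 1.5 × 10^7 m²
ΔV = Sy × A × Δh = 0.29 × 1.5 × 10^7 × 14.5 = 6.308 × 10^7 m³
Q = 2.19 × 10^5 acre-ft/yr = 7.401 × 10^5 m³/d
t = ΔV / Q = 6.308 × 10^7 m³ / 7.401 × 10^5 m³/d = 85.23 d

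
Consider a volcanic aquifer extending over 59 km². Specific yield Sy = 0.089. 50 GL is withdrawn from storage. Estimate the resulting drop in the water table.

A = 59 km² = 5.9 × 10^7 m²
ΔV = 50 GL = 5 × 10^7 m³
Δh = ΔV / (Sy × A) = 5 × 10^7 m³ / (0.089 × 5.9 × 10^7 m²) = 9.522 m

Δh ≈ 9.52 m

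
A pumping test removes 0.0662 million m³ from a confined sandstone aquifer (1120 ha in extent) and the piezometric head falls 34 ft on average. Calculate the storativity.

A = 1120 ha = 1.12 × 10^7 m²
Δh = 34 ft = 10.36 m
ΔV = 0.0662 million m³ = 66200 m³
S = ΔV / (A × Δh) = 66200 m³ / (1.12 × 10^7 m² × 10.36 m) = 5.704 × 10^-4

S ≈ 5.7 × 10^-4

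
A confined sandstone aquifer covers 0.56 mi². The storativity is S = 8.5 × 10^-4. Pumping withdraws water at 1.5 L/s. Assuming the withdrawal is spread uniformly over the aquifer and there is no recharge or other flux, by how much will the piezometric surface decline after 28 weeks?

A = 0.56 mi² = 1.45 × 10^6 m²
Q = 1.5 L/s = 129.6 m³/d
t = 28 weeks = 196 d
ΔV = Q × t = 129.6 m³/d × 196 d = 25400 m³
Δh = ΔV / (S × A) = 25400 / (8.5 × 10^-4 × 1.45 × 10^6) = 20.6 m

Δh ≈ 20.6 m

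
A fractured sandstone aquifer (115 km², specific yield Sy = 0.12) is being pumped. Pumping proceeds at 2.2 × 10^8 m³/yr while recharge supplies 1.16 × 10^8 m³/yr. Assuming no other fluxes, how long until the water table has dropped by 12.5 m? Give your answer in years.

t ≈ 1.66 years

A = 115 km² = 1.15 × 10^8 m²
ΔV = Sy × A × Δh = 0.12 × 1.15 × 10^8 × 12.5 = 1.725 × 10^8 m³
Net withdrawal = 2.2 × 10^8 − 1.16 × 10^8 = 1.04 × 10^8 m³/yr = 2.849 × 10^5 m³/d
t = ΔV / Q = 1.725 × 10^8 m³ / 2.849 × 10^5 m³/d = 605.4 d
t = 605.4 d ≈ 1.659 years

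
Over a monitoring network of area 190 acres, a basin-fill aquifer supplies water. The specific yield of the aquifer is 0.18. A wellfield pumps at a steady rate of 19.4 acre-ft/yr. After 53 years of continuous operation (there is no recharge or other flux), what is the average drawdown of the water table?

A = 190 acres = 7.689 × 10^5 m²
Q = 19.4 acre-ft/yr = 65.56 m³/d
t = 53 years = 19340 d
ΔV = Q × t = 65.56 m³/d × 19340 d = 1.268 × 10^6 m³
Δh = ΔV / (Sy × A) = 1.268 × 10^6 / (0.18 × 7.689 × 10^5) = 9.164 m

Δh ≈ 9.16 m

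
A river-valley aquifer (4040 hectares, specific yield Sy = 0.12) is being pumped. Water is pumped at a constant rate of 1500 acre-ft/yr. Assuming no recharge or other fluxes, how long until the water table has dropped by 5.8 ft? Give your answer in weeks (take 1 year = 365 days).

t ≈ 242 weeks

A = 4040 hectares = 4.04 × 10^7 m²
Δh = 5.8 ft = 1.768 m
ΔV = Sy × A × Δh = 0.12 × 4.04 × 10^7 × 1.768 = 8.57 × 10^6 m³
Q = 1500 acre-ft/yr = 5069 m³/d
t = ΔV / Q = 8.57 × 10^6 m³ / 5069 m³/d = 1691 d
t = 1691 d ≈ 241.5 weeks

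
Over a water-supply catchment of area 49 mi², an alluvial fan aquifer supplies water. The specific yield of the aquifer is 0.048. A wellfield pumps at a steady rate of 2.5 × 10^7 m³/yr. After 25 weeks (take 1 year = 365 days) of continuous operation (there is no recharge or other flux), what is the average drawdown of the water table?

A = 49 mi² = 1.269 × 10^8 m²
Q = 2.5 × 10^7 m³/yr = 68490 m³/d
t = 25 weeks = 175 d
ΔV = Q × t = 68490 m³/d × 175 d = 1.199 × 10^7 m³
Δh = ΔV / (Sy × A) = 1.199 × 10^7 / (0.048 × 1.269 × 10^8) = 1.968 m

Δh ≈ 1.97 m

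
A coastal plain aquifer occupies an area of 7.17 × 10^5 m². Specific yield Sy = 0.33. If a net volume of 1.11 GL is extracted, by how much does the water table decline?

ΔV = 1.11 GL = 1.11 × 10^6 m³
Δh = ΔV / (Sy × A) = 1.11 × 10^6 m³ / (0.33 × 7.17 × 10^5 m²) = 4.691 m

Δh ≈ 4.69 m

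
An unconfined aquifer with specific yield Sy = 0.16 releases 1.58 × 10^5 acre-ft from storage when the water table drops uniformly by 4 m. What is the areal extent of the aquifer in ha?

ΔV = 1.58 × 10^5 acre-ft = 1.949 × 10^8 m³
A = ΔV / (Sy × Δh) = 1.949 × 10^8 / (0.16 × 4) = 3.045 × 10^8 m²
A = 3.045 × 10^8 m² = 30450 ha

A ≈ 30500 ha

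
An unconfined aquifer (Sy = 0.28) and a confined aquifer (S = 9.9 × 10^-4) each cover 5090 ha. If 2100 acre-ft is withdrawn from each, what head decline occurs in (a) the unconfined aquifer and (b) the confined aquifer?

A = 5090 ha = 5.09 × 10^7 m²
ΔV = 2100 acre-ft = 2.59 × 10^6 m³
Unconfined: Δh_u = ΔV/(Sy·A) = 2.59 × 10^6/(0.28 × 5.09 × 10^7) = 0.1818 m
Confined: Δh_c = ΔV/(S·A) = 2.59 × 10^6/(9.9 × 10^-4 × 5.09 × 10^7) = 51.4 m

Δh_u ≈ 0.182 m; Δh_c ≈ 51.4 m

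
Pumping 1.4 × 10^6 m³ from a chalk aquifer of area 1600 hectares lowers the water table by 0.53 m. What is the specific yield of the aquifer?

Sy ≈ 0.17

A = 1600 hectares = 1.6 × 10^7 m²
Sy = ΔV / (A × Δh) = 1.4 × 10^6 m³ / (1.6 × 10^7 m² × 0.53 m) = 0.1651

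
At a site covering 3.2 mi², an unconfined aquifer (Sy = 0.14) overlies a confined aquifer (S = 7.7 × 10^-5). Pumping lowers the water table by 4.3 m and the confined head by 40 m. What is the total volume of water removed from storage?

A = 3.2 mi² = 8.288 × 10^6 m²
Unconfined: ΔV_u = Sy × A × Δh_u = 0.14 × 8.288 × 10^6 × 4.3 = 4.989 × 10^6 m³
Confined: ΔV_c = S × A × Δh_c = 7.7 × 10^-5 × 8.288 × 10^6 × 40 = 25530 m³
Total ΔV = 4.989 × 10^6 + 25530 = 5.015 × 10^6 m³

ΔV ≈ 5.01 × 10^6 m³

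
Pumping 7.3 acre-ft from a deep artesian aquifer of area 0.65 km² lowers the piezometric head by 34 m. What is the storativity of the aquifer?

S ≈ 4.1 × 10^-4

A = 0.65 km² = 6.5 × 10^5 m²
ΔV = 7.3 acre-ft = 9004 m³
S = ΔV / (A × Δh) = 9004 m³ / (6.5 × 10^5 m² × 34 m) = 4.074 × 10^-4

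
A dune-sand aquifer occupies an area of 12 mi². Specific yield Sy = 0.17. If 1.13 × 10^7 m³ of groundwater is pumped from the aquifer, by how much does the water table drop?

A = 12 mi² = 3.108 × 10^7 m²
Δh = ΔV / (Sy × A) = 1.13 × 10^7 m³ / (0.17 × 3.108 × 10^7 m²) = 2.139 m

Δh ≈ 2.14 m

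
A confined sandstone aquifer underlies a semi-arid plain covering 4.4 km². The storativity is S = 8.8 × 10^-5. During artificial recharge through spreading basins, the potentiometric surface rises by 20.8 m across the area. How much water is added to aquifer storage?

ΔV ≈ 8050 m³

A = 4.4 km² = 4.4 × 10^6 m²
ΔV = S × A × Δh = 8.8 × 10^-5 × 4.4 × 10^6 m² × 20.8 m = 8054 m³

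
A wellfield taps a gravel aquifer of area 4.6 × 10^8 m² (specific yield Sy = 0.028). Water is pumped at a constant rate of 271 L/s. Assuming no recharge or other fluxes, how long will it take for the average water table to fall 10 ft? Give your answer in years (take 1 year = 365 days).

Δh = 10 ft = 3.048 m
ΔV = Sy × A × Δh = 0.028 × 4.6 × 10^8 × 3.048 = 3.926 × 10^7 m³
Q = 271 L/s = 23410 m³/d
t = ΔV / Q = 3.926 × 10^7 m³ / 23410 m³/d = 1677 d
t = 1677 d ≈ 4.594 years

t ≈ 4.59 years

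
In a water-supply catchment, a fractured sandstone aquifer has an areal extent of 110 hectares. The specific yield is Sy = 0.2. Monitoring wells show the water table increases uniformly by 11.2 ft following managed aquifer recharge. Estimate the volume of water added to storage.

ΔV ≈ 7.51 × 10^5 m³

A = 110 hectares = 1.1 × 10^6 m²
Δh = 11.2 ft = 3.414 m
ΔV = Sy × A × Δh = 0.2 × 1.1 × 10^6 m² × 3.414 m = 7.51 × 10^5 m³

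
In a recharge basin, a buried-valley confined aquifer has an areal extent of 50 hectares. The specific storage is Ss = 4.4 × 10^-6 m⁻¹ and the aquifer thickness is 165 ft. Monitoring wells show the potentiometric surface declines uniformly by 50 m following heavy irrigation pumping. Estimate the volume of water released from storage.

b = 165 ft = 50.29 m
S = Ss × b = 4.4 × 10^-6 m⁻¹ × 50.29 m = 2.213 × 10^-4
A = 50 hectares = 5 × 10^5 m²
ΔV = S × A × Δh = 2.213 × 10^-4 × 5 × 10^5 m² × 50 m = 5532 m³

ΔV ≈ 5530 m³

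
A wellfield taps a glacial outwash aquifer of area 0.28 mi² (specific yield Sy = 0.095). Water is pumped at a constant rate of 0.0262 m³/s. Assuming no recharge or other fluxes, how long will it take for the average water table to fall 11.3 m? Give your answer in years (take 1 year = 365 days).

t ≈ 0.942 years

A = 0.28 mi² = 7.252 × 10^5 m²
ΔV = Sy × A × Δh = 0.095 × 7.252 × 10^5 × 11.3 = 7.785 × 10^5 m³
Q = 0.0262 m³/s = 2264 m³/d
t = ΔV / Q = 7.785 × 10^5 m³ / 2264 m³/d = 343.9 d
t = 343.9 d ≈ 0.9422 years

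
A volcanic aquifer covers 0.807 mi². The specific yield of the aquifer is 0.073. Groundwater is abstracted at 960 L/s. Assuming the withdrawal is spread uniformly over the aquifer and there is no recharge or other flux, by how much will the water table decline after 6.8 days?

A = 0.807 mi² = 2.09 × 10^6 m²
Q = 960 L/s = 82940 m³/d
ΔV = Q × t = 82940 m³/d × 6.8 d = 5.64 × 10^5 m³
Δh = ΔV / (Sy × A) = 5.64 × 10^5 / (0.073 × 2.09 × 10^6) = 3.697 m

Δh ≈ 3.7 m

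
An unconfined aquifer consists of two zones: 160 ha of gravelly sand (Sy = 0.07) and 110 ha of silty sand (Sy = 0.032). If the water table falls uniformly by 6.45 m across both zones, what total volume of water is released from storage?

A₁ = 160 ha = 1.6 × 10^6 m²; A₂ = 110 ha = 1.1 × 10^6 m²
ΔV₁ = 0.07 × 1.6 × 10^6 × 6.45 = 7.224 × 10^5 m³
ΔV₂ = 0.032 × 1.1 × 10^6 × 6.45 = 2.27 × 10^5 m³
ΔV = ΔV₁ + ΔV₂ = 9.494 × 10^5 m³

ΔV ≈ 9.49 × 10^5 m³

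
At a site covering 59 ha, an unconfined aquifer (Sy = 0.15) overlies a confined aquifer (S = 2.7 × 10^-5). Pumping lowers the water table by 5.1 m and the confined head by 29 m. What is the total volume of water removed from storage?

ΔV ≈ 4.52 × 10^5 m³

A = 59 ha = 5.9 × 10^5 m²
Unconfined: ΔV_u = Sy × A × Δh_u = 0.15 × 5.9 × 10^5 × 5.1 = 4.513 × 10^5 m³
Confined: ΔV_c = S × A × Δh_c = 2.7 × 10^-5 × 5.9 × 10^5 × 29 = 462 m³
Total ΔV = 4.513 × 10^5 + 462 = 4.518 × 10^5 m³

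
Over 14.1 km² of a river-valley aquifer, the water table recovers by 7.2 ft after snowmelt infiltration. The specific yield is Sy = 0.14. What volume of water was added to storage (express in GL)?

A = 14.1 km² = 1.41 × 10^7 m²
Δh = 7.2 ft = 2.195 m
ΔV = Sy × A × Δh = 0.14 × 1.41 × 10^7 m² × 2.195 m = 4.332 × 10^6 m³
ΔV = 4.332 × 10^6 m³ = 4.332 GL

ΔV ≈ 4.33 GL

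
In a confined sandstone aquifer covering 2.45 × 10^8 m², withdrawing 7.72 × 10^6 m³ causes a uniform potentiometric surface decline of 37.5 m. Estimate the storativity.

S ≈ 8.4 × 10^-4

S = ΔV / (A × Δh) = 7.72 × 10^6 m³ / (2.45 × 10^8 m² × 37.5 m) = 8.403 × 10^-4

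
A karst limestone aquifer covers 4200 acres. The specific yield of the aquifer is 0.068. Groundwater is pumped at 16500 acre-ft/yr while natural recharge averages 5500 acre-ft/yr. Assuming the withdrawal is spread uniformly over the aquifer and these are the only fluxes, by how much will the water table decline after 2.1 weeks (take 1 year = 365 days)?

A = 4200 acres = 1.7 × 10^7 m²
Net abstraction = 16500 − 5500 = 11000 acre-ft/yr
Q_net = 11000 acre-ft/yr = 37170 m³/d
t = 2.1 weeks = 14.7 d
ΔV = Q × t = 37170 m³/d × 14.7 d = 5.464 × 10^5 m³
Δh = ΔV / (Sy × A) = 5.464 × 10^5 / (0.068 × 1.7 × 10^7) = 0.4728 m

Δh ≈ 0.473 m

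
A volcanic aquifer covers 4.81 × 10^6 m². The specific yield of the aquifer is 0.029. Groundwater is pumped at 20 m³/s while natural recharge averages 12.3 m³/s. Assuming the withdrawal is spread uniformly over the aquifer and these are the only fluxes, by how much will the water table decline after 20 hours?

Δh ≈ 3.97 m

Net abstraction = 20 − 12.3 = 7.7 m³/s
Q_net = 7.7 m³/s = 6.653 × 10^5 m³/d
t = 20 hours = 0.8333 d
ΔV = Q × t = 6.653 × 10^5 m³/d × 0.8333 d = 5.544 × 10^5 m³
Δh = ΔV / (Sy × A) = 5.544 × 10^5 / (0.029 × 4.81 × 10^6) = 3.974 m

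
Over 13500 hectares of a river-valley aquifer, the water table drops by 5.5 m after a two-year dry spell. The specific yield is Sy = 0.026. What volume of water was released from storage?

A = 13500 hectares = 1.35 × 10^8 m²
ΔV = Sy × A × Δh = 0.026 × 1.35 × 10^8 m² × 5.5 m = 1.931 × 10^7 m³

ΔV ≈ 1.93 × 10^7 m³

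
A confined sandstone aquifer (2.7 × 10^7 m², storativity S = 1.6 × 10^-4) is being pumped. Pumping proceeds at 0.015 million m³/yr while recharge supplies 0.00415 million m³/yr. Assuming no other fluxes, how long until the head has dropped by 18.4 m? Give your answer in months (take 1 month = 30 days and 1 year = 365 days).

t ≈ 89.1 months

ΔV = S × A × Δh = 1.6 × 10^-4 × 2.7 × 10^7 × 18.4 = 79490 m³
Net withdrawal = 0.015 − 0.00415 = 0.01085 million m³/yr = 29.73 m³/d
t = ΔV / Q = 79490 m³ / 29.73 m³/d = 2674 d
t = 2674 d ≈ 89.13 months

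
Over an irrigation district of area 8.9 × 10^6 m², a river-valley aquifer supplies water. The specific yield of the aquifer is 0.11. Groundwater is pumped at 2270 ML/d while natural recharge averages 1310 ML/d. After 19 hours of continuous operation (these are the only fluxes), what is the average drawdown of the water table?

Δh ≈ 0.776 m

Net abstraction = 2270 − 1310 = 960 ML/d
Q_net = 960 ML/d = 9.6 × 10^5 m³/d
t = 19 hours = 0.7917 d
ΔV = Q × t = 9.6 × 10^5 m³/d × 0.7917 d = 7.6 × 10^5 m³
Δh = ΔV / (Sy × A) = 7.6 × 10^5 / (0.11 × 8.9 × 10^6) = 0.7763 m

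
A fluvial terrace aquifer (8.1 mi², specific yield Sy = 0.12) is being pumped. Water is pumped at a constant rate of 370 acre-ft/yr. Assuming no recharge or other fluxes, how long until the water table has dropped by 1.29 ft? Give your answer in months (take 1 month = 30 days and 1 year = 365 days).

t ≈ 26.4 months

A = 8.1 mi² = 2.098 × 10^7 m²
Δh = 1.29 ft = 0.3932 m
ΔV = Sy × A × Δh = 0.12 × 2.098 × 10^7 × 0.3932 = 9.898 × 10^5 m³
Q = 370 acre-ft/yr = 1250 m³/d
t = ΔV / Q = 9.898 × 10^5 m³ / 1250 m³/d = 791.6 d
t = 791.6 d ≈ 26.39 months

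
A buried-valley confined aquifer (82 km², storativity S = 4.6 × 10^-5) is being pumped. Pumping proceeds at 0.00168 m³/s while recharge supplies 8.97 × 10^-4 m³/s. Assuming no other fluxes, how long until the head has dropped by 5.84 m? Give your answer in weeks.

t ≈ 46.5 weeks

A = 82 km² = 8.2 × 10^7 m²
ΔV = S × A × Δh = 4.6 × 10^-5 × 8.2 × 10^7 × 5.84 = 22030 m³
Net withdrawal = 0.00168 − 8.97 × 10^-4 = 7.83 × 10^-4 m³/s = 67.65 m³/d
t = ΔV / Q = 22030 m³ / 67.65 m³/d = 325.6 d
t = 325.6 d ≈ 46.52 weeks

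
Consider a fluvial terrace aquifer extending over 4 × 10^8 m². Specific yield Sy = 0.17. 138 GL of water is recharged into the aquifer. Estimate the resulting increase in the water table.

ΔV = 138 GL = 1.38 × 10^8 m³
Δh = ΔV / (Sy × A) = 1.38 × 10^8 m³ / (0.17 × 4 × 10^8 m²) = 2.029 m

Δh ≈ 2.03 m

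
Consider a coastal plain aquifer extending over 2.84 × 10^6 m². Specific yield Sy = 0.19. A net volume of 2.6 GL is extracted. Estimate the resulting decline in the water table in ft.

Δh ≈ 15.8 ft

ΔV = 2.6 GL = 2.6 × 10^6 m³
Δh = ΔV / (Sy × A) = 2.6 × 10^6 m³ / (0.19 × 2.84 × 10^6 m²) = 4.818 m
Δh = 4.818 m = 15.81 ft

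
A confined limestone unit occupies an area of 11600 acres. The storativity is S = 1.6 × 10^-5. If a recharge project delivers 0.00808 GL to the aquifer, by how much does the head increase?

A = 11600 acres = 4.694 × 10^7 m²
ΔV = 0.00808 GL = 8080 m³
Δh = ΔV / (S × A) = 8080 m³ / (1.6 × 10^-5 × 4.694 × 10^7 m²) = 10.76 m

Δh ≈ 10.8 m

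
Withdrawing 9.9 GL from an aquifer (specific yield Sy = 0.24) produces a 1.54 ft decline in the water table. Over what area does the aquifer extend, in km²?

A ≈ 87.9 km²

Δh = 1.54 ft = 0.4694 m
ΔV = 9.9 GL = 9.9 × 10^6 m³
A = ΔV / (Sy × Δh) = 9.9 × 10^6 / (0.24 × 0.4694) = 8.788 × 10^7 m²
A = 8.788 × 10^7 m² = 87.88 km²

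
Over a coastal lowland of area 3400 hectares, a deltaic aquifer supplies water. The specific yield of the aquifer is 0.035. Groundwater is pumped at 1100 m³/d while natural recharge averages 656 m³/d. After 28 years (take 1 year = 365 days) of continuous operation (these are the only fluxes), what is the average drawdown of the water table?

A = 3400 hectares = 3.4 × 10^7 m²
Net abstraction = 1100 − 656 = 444 m³/d
t = 28 years = 10220 d
ΔV = Q × t = 444 m³/d × 10220 d = 4.538 × 10^6 m³
Δh = ΔV / (Sy × A) = 4.538 × 10^6 / (0.035 × 3.4 × 10^7) = 3.813 m

Δh ≈ 3.81 m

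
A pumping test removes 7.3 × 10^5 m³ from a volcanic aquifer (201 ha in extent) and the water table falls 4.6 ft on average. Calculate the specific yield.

Sy ≈ 0.26

A = 201 ha = 2.01 × 10^6 m²
Δh = 4.6 ft = 1.402 m
Sy = ΔV / (A × Δh) = 7.3 × 10^5 m³ / (2.01 × 10^6 m² × 1.402 m) = 0.259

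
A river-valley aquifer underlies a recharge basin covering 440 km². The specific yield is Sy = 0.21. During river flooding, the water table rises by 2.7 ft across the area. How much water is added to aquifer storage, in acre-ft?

ΔV ≈ 61600 acre-ft

A = 440 km² = 4.4 × 10^8 m²
Δh = 2.7 ft = 0.823 m
ΔV = Sy × A × Δh = 0.21 × 4.4 × 10^8 m² × 0.823 m = 7.604 × 10^7 m³
ΔV = 7.604 × 10^7 m³ = 61650 acre-ft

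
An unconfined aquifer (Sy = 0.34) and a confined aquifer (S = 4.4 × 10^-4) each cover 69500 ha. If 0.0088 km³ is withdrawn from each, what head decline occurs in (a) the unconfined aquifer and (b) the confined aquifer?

A = 69500 ha = 6.95 × 10^8 m²
ΔV = 0.0088 km³ = 8.8 × 10^6 m³
Unconfined: Δh_u = ΔV/(Sy·A) = 8.8 × 10^6/(0.34 × 6.95 × 10^8) = 0.03724 m
Confined: Δh_c = ΔV/(S·A) = 8.8 × 10^6/(4.4 × 10^-4 × 6.95 × 10^8) = 28.78 m

Δh_u ≈ 0.0372 m; Δh_c ≈ 28.8 m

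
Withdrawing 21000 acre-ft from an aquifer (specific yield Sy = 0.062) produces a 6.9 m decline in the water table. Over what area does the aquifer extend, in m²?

ΔV = 21000 acre-ft = 2.59 × 10^7 m³
A = ΔV / (Sy × Δh) = 2.59 × 10^7 / (0.062 × 6.9) = 6.055 × 10^7 m²

A ≈ 6.05 × 10^7 m²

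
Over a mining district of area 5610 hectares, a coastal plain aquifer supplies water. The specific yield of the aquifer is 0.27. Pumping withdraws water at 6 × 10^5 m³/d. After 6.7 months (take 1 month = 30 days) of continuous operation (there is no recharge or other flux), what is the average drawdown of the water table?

Δh ≈ 7.96 m

A = 5610 hectares = 5.61 × 10^7 m²
t = 6.7 months = 201 d
ΔV = Q × t = 6 × 10^5 m³/d × 201 d = 1.206 × 10^8 m³
Δh = ΔV / (Sy × A) = 1.206 × 10^8 / (0.27 × 5.61 × 10^7) = 7.962 m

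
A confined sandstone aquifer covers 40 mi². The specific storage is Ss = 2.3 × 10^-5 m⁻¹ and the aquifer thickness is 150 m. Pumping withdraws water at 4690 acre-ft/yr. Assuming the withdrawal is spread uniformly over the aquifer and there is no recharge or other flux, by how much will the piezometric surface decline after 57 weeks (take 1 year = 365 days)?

S = Ss × b = 2.3 × 10^-5 m⁻¹ × 150 m = 3.45 × 10^-3
A = 40 mi² = 1.036 × 10^8 m²
Q = 4690 acre-ft/yr = 15850 m³/d
t = 57 weeks = 399 d
ΔV = Q × t = 15850 m³/d × 399 d = 6.324 × 10^6 m³
Δh = ΔV / (S × A) = 6.324 × 10^6 / (0.00345 × 1.036 × 10^8) = 17.69 m

Δh ≈ 17.7 m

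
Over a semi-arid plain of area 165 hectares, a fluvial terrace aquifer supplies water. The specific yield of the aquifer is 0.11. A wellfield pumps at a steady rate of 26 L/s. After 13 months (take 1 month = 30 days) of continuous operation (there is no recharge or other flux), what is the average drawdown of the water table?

A = 165 hectares = 1.65 × 10^6 m²
Q = 26 L/s = 2246 m³/d
t = 13 months = 390 d
ΔV = Q × t = 2246 m³/d × 390 d = 8.761 × 10^5 m³
Δh = ΔV / (Sy × A) = 8.761 × 10^5 / (0.11 × 1.65 × 10^6) = 4.827 m

Δh ≈ 4.83 m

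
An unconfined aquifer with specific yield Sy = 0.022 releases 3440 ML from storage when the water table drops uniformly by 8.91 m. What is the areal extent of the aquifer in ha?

ΔV = 3440 ML = 3.44 × 10^6 m³
A = ΔV / (Sy × Δh) = 3.44 × 10^6 / (0.022 × 8.91) = 1.755 × 10^7 m²
A = 1.755 × 10^7 m² = 1755 ha

A ≈ 1750 ha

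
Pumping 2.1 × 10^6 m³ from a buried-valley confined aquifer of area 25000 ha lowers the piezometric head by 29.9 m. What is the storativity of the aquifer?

S ≈ 2.8 × 10^-4

A = 25000 ha = 2.5 × 10^8 m²
S = ΔV / (A × Δh) = 2.1 × 10^6 m³ / (2.5 × 10^8 m² × 29.9 m) = 2.809 × 10^-4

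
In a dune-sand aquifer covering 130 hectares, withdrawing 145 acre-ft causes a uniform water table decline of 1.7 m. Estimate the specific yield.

Sy ≈ 0.081

A = 130 hectares = 1.3 × 10^6 m²
ΔV = 145 acre-ft = 1.789 × 10^5 m³
Sy = ΔV / (A × Δh) = 1.789 × 10^5 m³ / (1.3 × 10^6 m² × 1.7 m) = 0.08093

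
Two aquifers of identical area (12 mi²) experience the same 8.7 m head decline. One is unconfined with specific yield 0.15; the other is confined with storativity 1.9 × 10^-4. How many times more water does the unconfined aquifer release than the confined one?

A = 12 mi² = 3.108 × 10^7 m²
Unconfined: ΔV_u = Sy × A × Δh = 0.15 × 3.108 × 10^7 × 8.7 = 4.056 × 10^7 m³
Confined: ΔV_c = S × A × Δh = 1.9 × 10^-4 × 3.108 × 10^7 × 8.7 = 51380 m³
Ratio = ΔV_u / ΔV_c = Sy / S = 0.15 / 1.9 × 10^-4 = 789.5

ΔV_u / ΔV_c ≈ 789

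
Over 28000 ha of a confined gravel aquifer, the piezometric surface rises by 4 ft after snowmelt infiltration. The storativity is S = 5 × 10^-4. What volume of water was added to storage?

A = 28000 ha = 2.8 × 10^8 m²
Δh = 4 ft = 1.219 m
ΔV = S × A × Δh = 5 × 10^-4 × 2.8 × 10^8 m² × 1.219 m = 1.707 × 10^5 m³

ΔV ≈ 1.71 × 10^5 m³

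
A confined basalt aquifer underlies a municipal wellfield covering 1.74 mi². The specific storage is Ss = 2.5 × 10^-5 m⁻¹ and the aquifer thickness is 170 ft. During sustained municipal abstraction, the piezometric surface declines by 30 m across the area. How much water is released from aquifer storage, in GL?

b = 170 ft = 51.82 m
S = Ss × b = 2.5 × 10^-5 m⁻¹ × 51.82 m = 1.295 × 10^-3
A = 1.74 mi² = 4.507 × 10^6 m²
ΔV = S × A × Δh = 0.001295 × 4.507 × 10^6 m² × 30 m = 1.751 × 10^5 m³
ΔV = 1.751 × 10^5 m³ = 0.1751 GL

ΔV ≈ 0.175 GL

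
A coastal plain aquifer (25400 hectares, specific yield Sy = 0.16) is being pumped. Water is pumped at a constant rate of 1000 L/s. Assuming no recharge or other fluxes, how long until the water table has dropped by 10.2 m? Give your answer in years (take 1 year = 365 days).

t ≈ 13.1 years

A = 25400 hectares = 2.54 × 10^8 m²
ΔV = Sy × A × Δh = 0.16 × 2.54 × 10^8 × 10.2 = 4.145 × 10^8 m³
Q = 1000 L/s = 86400 m³/d
t = ΔV / Q = 4.145 × 10^8 m³ / 86400 m³/d = 4798 d
t = 4798 d ≈ 13.14 years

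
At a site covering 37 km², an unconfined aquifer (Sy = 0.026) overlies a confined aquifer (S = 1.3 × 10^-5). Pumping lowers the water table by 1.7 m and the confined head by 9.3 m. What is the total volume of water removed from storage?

ΔV ≈ 1.64 × 10^6 m³

A = 37 km² = 3.7 × 10^7 m²
Unconfined: ΔV_u = Sy × A × Δh_u = 0.026 × 3.7 × 10^7 × 1.7 = 1.635 × 10^6 m³
Confined: ΔV_c = S × A × Δh_c = 1.3 × 10^-5 × 3.7 × 10^7 × 9.3 = 4473 m³
Total ΔV = 1.635 × 10^6 + 4473 = 1.64 × 10^6 m³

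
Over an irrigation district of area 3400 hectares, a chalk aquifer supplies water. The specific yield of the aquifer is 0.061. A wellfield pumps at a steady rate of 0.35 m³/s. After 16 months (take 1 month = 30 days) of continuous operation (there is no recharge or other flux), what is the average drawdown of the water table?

A = 3400 hectares = 3.4 × 10^7 m²
Q = 0.35 m³/s = 30240 m³/d
t = 16 months = 480 d
ΔV = Q × t = 30240 m³/d × 480 d = 1.452 × 10^7 m³
Δh = ΔV / (Sy × A) = 1.452 × 10^7 / (0.061 × 3.4 × 10^7) = 6.999 m

Δh ≈ 7 m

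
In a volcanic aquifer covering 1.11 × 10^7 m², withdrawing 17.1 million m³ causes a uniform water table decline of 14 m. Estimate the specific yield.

ΔV = 17.1 million m³ = 1.71 × 10^7 m³
Sy = ΔV / (A × Δh) = 1.71 × 10^7 m³ / (1.11 × 10^7 m² × 14 m) = 0.11

Sy ≈ 0.11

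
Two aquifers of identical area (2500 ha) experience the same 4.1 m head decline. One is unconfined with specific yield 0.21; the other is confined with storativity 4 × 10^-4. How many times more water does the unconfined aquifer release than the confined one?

A = 2500 ha = 2.5 × 10^7 m²
Unconfined: ΔV_u = Sy × A × Δh = 0.21 × 2.5 × 10^7 × 4.1 = 2.152 × 10^7 m³
Confined: ΔV_c = S × A × Δh = 4 × 10^-4 × 2.5 × 10^7 × 4.1 = 41000 m³
Ratio = ΔV_u / ΔV_c = Sy / S = 0.21 / 4 × 10^-4 = 525

ΔV_u / ΔV_c ≈ 525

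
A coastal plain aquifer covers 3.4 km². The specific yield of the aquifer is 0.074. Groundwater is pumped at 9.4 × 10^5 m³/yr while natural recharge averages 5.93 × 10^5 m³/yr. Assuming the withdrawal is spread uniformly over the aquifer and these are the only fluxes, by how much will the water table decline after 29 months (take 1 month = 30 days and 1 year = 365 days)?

A = 3.4 km² = 3.4 × 10^6 m²
Net abstraction = 9.4 × 10^5 − 5.93 × 10^5 = 3.47 × 10^5 m³/yr
Q_net = 3.47 × 10^5 m³/yr = 950.7 m³/d
t = 29 months = 870 d
ΔV = Q × t = 950.7 m³/d × 870 d = 8.271 × 10^5 m³
Δh = ΔV / (Sy × A) = 8.271 × 10^5 / (0.074 × 3.4 × 10^6) = 3.287 m

Δh ≈ 3.29 m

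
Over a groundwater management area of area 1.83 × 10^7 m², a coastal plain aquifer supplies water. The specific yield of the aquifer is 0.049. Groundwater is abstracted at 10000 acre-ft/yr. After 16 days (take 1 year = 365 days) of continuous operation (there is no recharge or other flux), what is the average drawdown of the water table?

Δh ≈ 0.603 m

Q = 10000 acre-ft/yr = 33790 m³/d
ΔV = Q × t = 33790 m³/d × 16 d = 5.407 × 10^5 m³
Δh = ΔV / (Sy × A) = 5.407 × 10^5 / (0.049 × 1.83 × 10^7) = 0.603 m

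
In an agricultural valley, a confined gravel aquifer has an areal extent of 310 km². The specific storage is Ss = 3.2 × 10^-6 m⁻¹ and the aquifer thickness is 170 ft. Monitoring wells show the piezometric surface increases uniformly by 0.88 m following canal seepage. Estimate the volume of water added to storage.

b = 170 ft = 51.82 m
S = Ss × b = 3.2 × 10^-6 m⁻¹ × 51.82 m = 1.658 × 10^-4
A = 310 km² = 3.1 × 10^8 m²
ΔV = S × A × Δh = 1.658 × 10^-4 × 3.1 × 10^8 m² × 0.88 m = 45230 m³

ΔV ≈ 45200 m³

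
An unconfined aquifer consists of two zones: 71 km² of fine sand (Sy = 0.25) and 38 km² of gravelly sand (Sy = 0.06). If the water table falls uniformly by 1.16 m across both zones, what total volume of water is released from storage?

A₁ = 71 km² = 7.1 × 10^7 m²; A₂ = 38 km² = 3.8 × 10^7 m²
ΔV₁ = 0.25 × 7.1 × 10^7 × 1.16 = 2.059 × 10^7 m³
ΔV₂ = 0.06 × 3.8 × 10^7 × 1.16 = 2.645 × 10^6 m³
ΔV = ΔV₁ + ΔV₂ = 2.323 × 10^7 m³

ΔV ≈ 2.32 × 10^7 m³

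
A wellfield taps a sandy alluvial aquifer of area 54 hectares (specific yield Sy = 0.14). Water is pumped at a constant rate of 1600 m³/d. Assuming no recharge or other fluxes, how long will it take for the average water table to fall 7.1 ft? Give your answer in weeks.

t ≈ 14.6 weeks

A = 54 hectares = 5.4 × 10^5 m²
Δh = 7.1 ft = 2.164 m
ΔV = Sy × A × Δh = 0.14 × 5.4 × 10^5 × 2.164 = 1.636 × 10^5 m³
t = ΔV / Q = 1.636 × 10^5 m³ / 1600 m³/d = 102.3 d
t = 102.3 d ≈ 14.61 weeks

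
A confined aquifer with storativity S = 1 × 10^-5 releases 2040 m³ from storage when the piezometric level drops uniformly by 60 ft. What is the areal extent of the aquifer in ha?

A ≈ 1120 ha

Δh = 60 ft = 18.29 m
A = ΔV / (S × Δh) = 2040 / (1 × 10^-5 × 18.29) = 1.115 × 10^7 m²
A = 1.115 × 10^7 m² = 1115 ha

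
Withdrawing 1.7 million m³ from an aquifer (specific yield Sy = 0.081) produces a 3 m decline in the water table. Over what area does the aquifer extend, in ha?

ΔV = 1.7 million m³ = 1.7 × 10^6 m³
A = ΔV / (Sy × Δh) = 1.7 × 10^6 / (0.081 × 3) = 6.996 × 10^6 m²
A = 6.996 × 10^6 m² = 699.6 ha

A ≈ 700 ha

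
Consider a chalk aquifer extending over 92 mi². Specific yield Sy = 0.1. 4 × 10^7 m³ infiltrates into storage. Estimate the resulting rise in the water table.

Δh ≈ 1.68 m

A = 92 mi² = 2.383 × 10^8 m²
Δh = ΔV / (Sy × A) = 4 × 10^7 m³ / (0.1 × 2.383 × 10^8 m²) = 1.679 m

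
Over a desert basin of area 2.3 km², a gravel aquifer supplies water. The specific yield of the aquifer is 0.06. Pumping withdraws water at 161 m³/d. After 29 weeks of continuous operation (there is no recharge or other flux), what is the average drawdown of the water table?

Δh ≈ 0.237 m

A = 2.3 km² = 2.3 × 10^6 m²
t = 29 weeks = 203 d
ΔV = Q × t = 161 m³/d × 203 d = 32680 m³
Δh = ΔV / (Sy × A) = 32680 / (0.06 × 2.3 × 10^6) = 0.2368 m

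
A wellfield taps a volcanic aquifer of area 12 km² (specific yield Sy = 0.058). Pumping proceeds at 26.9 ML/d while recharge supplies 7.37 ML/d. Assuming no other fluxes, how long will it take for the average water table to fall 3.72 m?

t ≈ 133 days

A = 12 km² = 1.2 × 10^7 m²
ΔV = Sy × A × Δh = 0.058 × 1.2 × 10^7 × 3.72 = 2.589 × 10^6 m³
Net withdrawal = 26.9 − 7.37 = 19.53 ML/d = 19530 m³/d
t = ΔV / Q = 2.589 × 10^6 m³ / 19530 m³/d = 132.6 d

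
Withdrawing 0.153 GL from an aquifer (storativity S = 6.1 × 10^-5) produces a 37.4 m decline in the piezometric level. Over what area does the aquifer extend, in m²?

ΔV = 0.153 GL = 1.53 × 10^5 m³
A = ΔV / (S × Δh) = 1.53 × 10^5 / (6.1 × 10^-5 × 37.4) = 6.706 × 10^7 m²

A ≈ 6.71 × 10^7 m²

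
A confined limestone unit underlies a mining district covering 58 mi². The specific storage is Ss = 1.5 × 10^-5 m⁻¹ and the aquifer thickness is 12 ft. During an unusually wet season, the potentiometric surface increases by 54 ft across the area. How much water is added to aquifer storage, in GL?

b = 12 ft = 3.658 m
S = Ss × b = 1.5 × 10^-5 m⁻¹ × 3.658 m = 5.486 × 10^-5
A = 58 mi² = 1.502 × 10^8 m²
Δh = 54 ft = 16.46 m
ΔV = S × A × Δh = 5.486 × 10^-5 × 1.502 × 10^8 m² × 16.46 m = 1.357 × 10^5 m³
ΔV = 1.357 × 10^5 m³ = 0.1357 GL

ΔV ≈ 0.136 GL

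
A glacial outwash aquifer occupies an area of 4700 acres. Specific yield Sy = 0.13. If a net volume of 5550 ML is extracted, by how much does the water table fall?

A = 4700 acres = 1.902 × 10^7 m²
ΔV = 5550 ML = 5.55 × 10^6 m³
Δh = ΔV / (Sy × A) = 5.55 × 10^6 m³ / (0.13 × 1.902 × 10^7 m²) = 2.245 m

Δh ≈ 2.24 m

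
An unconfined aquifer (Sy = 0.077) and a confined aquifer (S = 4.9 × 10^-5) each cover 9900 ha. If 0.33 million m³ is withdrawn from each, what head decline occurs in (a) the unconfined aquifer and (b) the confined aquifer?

A = 9900 ha = 9.9 × 10^7 m²
ΔV = 0.33 million m³ = 3.3 × 10^5 m³
Unconfined: Δh_u = ΔV/(Sy·A) = 3.3 × 10^5/(0.077 × 9.9 × 10^7) = 0.04329 m
Confined: Δh_c = ΔV/(S·A) = 3.3 × 10^5/(4.9 × 10^-5 × 9.9 × 10^7) = 68.03 m

Δh_u ≈ 0.0433 m; Δh_c ≈ 68 m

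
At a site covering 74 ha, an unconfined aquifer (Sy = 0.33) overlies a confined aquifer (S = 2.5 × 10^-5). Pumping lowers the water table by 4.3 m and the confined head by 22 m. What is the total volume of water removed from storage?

ΔV ≈ 1.05 × 10^6 m³

A = 74 ha = 7.4 × 10^5 m²
Unconfined: ΔV_u = Sy × A × Δh_u = 0.33 × 7.4 × 10^5 × 4.3 = 1.05 × 10^6 m³
Confined: ΔV_c = S × A × Δh_c = 2.5 × 10^-5 × 7.4 × 10^5 × 22 = 407 m³
Total ΔV = 1.05 × 10^6 + 407 = 1.05 × 10^6 m³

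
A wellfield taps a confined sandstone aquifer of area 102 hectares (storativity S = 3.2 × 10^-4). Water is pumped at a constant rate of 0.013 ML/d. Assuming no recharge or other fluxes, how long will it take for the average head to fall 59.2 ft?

A = 102 hectares = 1.02 × 10^6 m²
Δh = 59.2 ft = 18.04 m
ΔV = S × A × Δh = 3.2 × 10^-4 × 1.02 × 10^6 × 18.04 = 5890 m³
Q = 0.013 ML/d = 13 m³/d
t = ΔV / Q = 5890 m³ / 13 m³/d = 453 d

t ≈ 453 days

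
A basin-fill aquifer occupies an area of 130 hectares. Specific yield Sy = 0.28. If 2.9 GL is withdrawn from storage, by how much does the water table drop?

Δh ≈ 7.97 m

A = 130 hectares = 1.3 × 10^6 m²
ΔV = 2.9 GL = 2.9 × 10^6 m³
Δh = ΔV / (Sy × A) = 2.9 × 10^6 m³ / (0.28 × 1.3 × 10^6 m²) = 7.967 m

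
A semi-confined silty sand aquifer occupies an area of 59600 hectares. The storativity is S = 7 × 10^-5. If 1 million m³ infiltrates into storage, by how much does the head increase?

A = 59600 hectares = 5.96 × 10^8 m²
ΔV = 1 million m³ = 1 × 10^6 m³
Δh = ΔV / (S × A) = 1 × 10^6 m³ / (7 × 10^-5 × 5.96 × 10^8 m²) = 23.97 m

Δh ≈ 24 m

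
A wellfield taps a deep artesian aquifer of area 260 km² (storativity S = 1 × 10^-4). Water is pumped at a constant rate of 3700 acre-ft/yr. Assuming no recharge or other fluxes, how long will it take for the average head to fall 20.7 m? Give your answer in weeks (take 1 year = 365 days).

t ≈ 6.15 weeks

A = 260 km² = 2.6 × 10^8 m²
ΔV = S × A × Δh = 1 × 10^-4 × 2.6 × 10^8 × 20.7 = 5.382 × 10^5 m³
Q = 3700 acre-ft/yr = 12500 m³/d
t = ΔV / Q = 5.382 × 10^5 m³ / 12500 m³/d = 43.04 d
t = 43.04 d ≈ 6.149 weeks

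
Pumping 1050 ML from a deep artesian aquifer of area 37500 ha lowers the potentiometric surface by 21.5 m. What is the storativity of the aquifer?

S ≈ 1.3 × 10^-4

A = 37500 ha = 3.75 × 10^8 m²
ΔV = 1050 ML = 1.05 × 10^6 m³
S = ΔV / (A × Δh) = 1.05 × 10^6 m³ / (3.75 × 10^8 m² × 21.5 m) = 1.302 × 10^-4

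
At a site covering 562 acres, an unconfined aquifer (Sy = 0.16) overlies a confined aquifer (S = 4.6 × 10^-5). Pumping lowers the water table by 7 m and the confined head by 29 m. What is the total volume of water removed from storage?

A = 562 acres = 2.274 × 10^6 m²
Unconfined: ΔV_u = Sy × A × Δh_u = 0.16 × 2.274 × 10^6 × 7 = 2.547 × 10^6 m³
Confined: ΔV_c = S × A × Δh_c = 4.6 × 10^-5 × 2.274 × 10^6 × 29 = 3034 m³
Total ΔV = 2.547 × 10^6 + 3034 = 2.55 × 10^6 m³

ΔV ≈ 2.55 × 10^6 m³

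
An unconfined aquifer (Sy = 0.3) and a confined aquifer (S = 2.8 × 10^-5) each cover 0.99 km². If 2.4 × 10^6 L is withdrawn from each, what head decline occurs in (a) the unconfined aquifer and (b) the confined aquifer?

Δh_u ≈ 0.00808 m; Δh_c ≈ 86.6 m

A = 0.99 km² = 9.9 × 10^5 m²
ΔV = 2.4 × 10^6 L = 2400 m³
Unconfined: Δh_u = ΔV/(Sy·A) = 2400/(0.3 × 9.9 × 10^5) = 0.008081 m
Confined: Δh_c = ΔV/(S·A) = 2400/(2.8 × 10^-5 × 9.9 × 10^5) = 86.58 m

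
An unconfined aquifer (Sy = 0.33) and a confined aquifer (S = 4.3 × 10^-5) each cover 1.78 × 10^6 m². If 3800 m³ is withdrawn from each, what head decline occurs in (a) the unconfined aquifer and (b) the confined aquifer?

Δh_u ≈ 0.00647 m; Δh_c ≈ 49.6 m

Unconfined: Δh_u = ΔV/(Sy·A) = 3800/(0.33 × 1.78 × 10^6) = 0.006469 m
Confined: Δh_c = ΔV/(S·A) = 3800/(4.3 × 10^-5 × 1.78 × 10^6) = 49.65 m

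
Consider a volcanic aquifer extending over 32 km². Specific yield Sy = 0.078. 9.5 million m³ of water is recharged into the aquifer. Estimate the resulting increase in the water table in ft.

Δh ≈ 12.5 ft

A = 32 km² = 3.2 × 10^7 m²
ΔV = 9.5 million m³ = 9.5 × 10^6 m³
Δh = ΔV / (Sy × A) = 9.5 × 10^6 m³ / (0.078 × 3.2 × 10^7 m²) = 3.806 m
Δh = 3.806 m = 12.49 ft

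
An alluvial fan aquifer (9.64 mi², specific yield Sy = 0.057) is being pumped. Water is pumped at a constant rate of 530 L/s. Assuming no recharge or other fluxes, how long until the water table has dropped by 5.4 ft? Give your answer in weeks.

A = 9.64 mi² = 2.497 × 10^7 m²
Δh = 5.4 ft = 1.646 m
ΔV = Sy × A × Δh = 0.057 × 2.497 × 10^7 × 1.646 = 2.342 × 10^6 m³
Q = 530 L/s = 45790 m³/d
t = ΔV / Q = 2.342 × 10^6 m³ / 45790 m³/d = 51.15 d
t = 51.15 d ≈ 7.308 weeks

t ≈ 7.31 weeks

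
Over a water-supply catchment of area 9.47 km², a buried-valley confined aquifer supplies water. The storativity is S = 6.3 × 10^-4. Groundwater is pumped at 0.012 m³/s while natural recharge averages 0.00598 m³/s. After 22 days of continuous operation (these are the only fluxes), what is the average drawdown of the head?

Δh ≈ 1.92 m

A = 9.47 km² = 9.47 × 10^6 m²
Net abstraction = 0.012 − 0.00598 = 0.00602 m³/s
Q_net = 0.00602 m³/s = 520.1 m³/d
ΔV = Q × t = 520.1 m³/d × 22 d = 11440 m³
Δh = ΔV / (S × A) = 11440 / (6.3 × 10^-4 × 9.47 × 10^6) = 1.918 m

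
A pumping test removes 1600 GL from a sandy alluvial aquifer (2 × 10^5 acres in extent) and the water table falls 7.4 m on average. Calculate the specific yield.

Sy ≈ 0.27

A = 2 × 10^5 acres = 8.094 × 10^8 m²
ΔV = 1600 GL = 1.6 × 10^9 m³
Sy = ΔV / (A × Δh) = 1.6 × 10^9 m³ / (8.094 × 10^8 m² × 7.4 m) = 0.2671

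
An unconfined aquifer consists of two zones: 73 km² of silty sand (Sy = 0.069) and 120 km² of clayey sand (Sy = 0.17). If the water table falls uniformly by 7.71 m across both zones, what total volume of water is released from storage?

A₁ = 73 km² = 7.3 × 10^7 m²; A₂ = 120 km² = 1.2 × 10^8 m²
ΔV₁ = 0.069 × 7.3 × 10^7 × 7.71 = 3.884 × 10^7 m³
ΔV₂ = 0.17 × 1.2 × 10^8 × 7.71 = 1.573 × 10^8 m³
ΔV = ΔV₁ + ΔV₂ = 1.961 × 10^8 m³

ΔV ≈ 1.96 × 10^8 m³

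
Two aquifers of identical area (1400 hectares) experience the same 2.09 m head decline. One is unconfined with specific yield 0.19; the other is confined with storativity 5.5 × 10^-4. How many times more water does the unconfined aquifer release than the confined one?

A = 1400 hectares = 1.4 × 10^7 m²
Unconfined: ΔV_u = Sy × A × Δh = 0.19 × 1.4 × 10^7 × 2.09 = 5.559 × 10^6 m³
Confined: ΔV_c = S × A × Δh = 5.5 × 10^-4 × 1.4 × 10^7 × 2.09 = 16090 m³
Ratio = ΔV_u / ΔV_c = Sy / S = 0.19 / 5.5 × 10^-4 = 345.5

ΔV_u / ΔV_c ≈ 345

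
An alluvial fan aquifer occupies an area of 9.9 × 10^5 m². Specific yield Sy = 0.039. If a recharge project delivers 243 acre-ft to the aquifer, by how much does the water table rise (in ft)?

ΔV = 243 acre-ft = 2.997 × 10^5 m³
Δh = ΔV / (Sy × A) = 2.997 × 10^5 m³ / (0.039 × 9.9 × 10^5 m²) = 7.763 m
Δh = 7.763 m = 25.47 ft

Δh ≈ 25.5 ft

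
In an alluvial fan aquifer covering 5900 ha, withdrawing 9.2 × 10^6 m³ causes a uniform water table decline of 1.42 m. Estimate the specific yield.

A = 5900 ha = 5.9 × 10^7 m²
Sy = ΔV / (A × Δh) = 9.2 × 10^6 m³ / (5.9 × 10^7 m² × 1.42 m) = 0.1098

Sy ≈ 0.11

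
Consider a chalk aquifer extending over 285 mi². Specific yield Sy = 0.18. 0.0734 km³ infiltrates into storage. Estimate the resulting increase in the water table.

Δh ≈ 0.552 m

A = 285 mi² = 7.381 × 10^8 m²
ΔV = 0.0734 km³ = 7.34 × 10^7 m³
Δh = ΔV / (Sy × A) = 7.34 × 10^7 m³ / (0.18 × 7.381 × 10^8 m²) = 0.5524 m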